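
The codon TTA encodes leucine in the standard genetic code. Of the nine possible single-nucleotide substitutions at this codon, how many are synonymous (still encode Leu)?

Position 1: CTA → 1 synonymous.
Position 2: none → 0 synonymous.
Position 3: TTG → 1 synonymous.
Total: 1 + 0 + 1 = 2.

2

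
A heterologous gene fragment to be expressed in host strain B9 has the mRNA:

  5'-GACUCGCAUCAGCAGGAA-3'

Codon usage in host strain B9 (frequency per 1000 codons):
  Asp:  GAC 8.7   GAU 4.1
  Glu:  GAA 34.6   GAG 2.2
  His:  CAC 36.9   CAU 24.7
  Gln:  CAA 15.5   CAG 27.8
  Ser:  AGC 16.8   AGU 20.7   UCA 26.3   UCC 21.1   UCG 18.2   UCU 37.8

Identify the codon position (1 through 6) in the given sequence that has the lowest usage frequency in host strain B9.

Codon 1 GAC (Asp): 8.7 per 1000.
Codon 2 UCG (Ser): 18.2 per 1000.
Codon 3 CAU (His): 24.7 per 1000.
Codon 4 CAG (Gln): 27.8 per 1000.
Codon 5 CAG (Gln): 27.8 per 1000.
Codon 6 GAA (Glu): 34.6 per 1000.
Lowest frequency is 8.7 at codon 1.

1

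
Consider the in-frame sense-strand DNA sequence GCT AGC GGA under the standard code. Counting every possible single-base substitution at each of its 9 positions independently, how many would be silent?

7

Codon 1 (GCT, Ala): 3 synonymous substitutions.
Codon 2 (AGC, Ser): 1 synonymous substitution.
Codon 3 (GGA, Gly): 3 synonymous substitutions.
Total: 3 + 1 + 3 = 7.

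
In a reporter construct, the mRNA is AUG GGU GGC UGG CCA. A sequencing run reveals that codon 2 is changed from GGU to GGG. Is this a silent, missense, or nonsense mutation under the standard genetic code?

silent

Position 6 falls in codon 2: GGU → Gly.
After the substitution the codon is GGG → Gly.
Both encode Gly, so the change is synonymous.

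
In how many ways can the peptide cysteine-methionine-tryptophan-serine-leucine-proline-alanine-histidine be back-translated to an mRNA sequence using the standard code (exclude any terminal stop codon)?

Cys: 2 codons.
Met: 1 codon.
Trp: 1 codon.
Ser: 6 codons.
Leu: 6 codons.
Pro: 4 codons.
Ala: 4 codons.
His: 2 codons.
2 × 1 × 1 × 6 × 6 × 4 × 4 × 2 = 2304.

2304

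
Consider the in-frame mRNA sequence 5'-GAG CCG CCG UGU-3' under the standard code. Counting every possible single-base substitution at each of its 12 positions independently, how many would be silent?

8

Codon 1 (GAG, Glu): 1 synonymous substitution.
Codon 2 (CCG, Pro): 3 synonymous substitutions.
Codon 3 (CCG, Pro): 3 synonymous substitutions.
Codon 4 (UGU, Cys): 1 synonymous substitution.
Total: 1 + 3 + 3 + 1 = 8.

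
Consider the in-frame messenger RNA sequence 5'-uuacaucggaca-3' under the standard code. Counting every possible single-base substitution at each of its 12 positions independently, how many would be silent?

Codon 1 (UUA, Leu): 2 synonymous substitutions.
Codon 2 (CAU, His): 1 synonymous substitution.
Codon 3 (CGG, Arg): 4 synonymous substitutions.
Codon 4 (ACA, Thr): 3 synonymous substitutions.
Total: 2 + 1 + 4 + 3 = 10.

10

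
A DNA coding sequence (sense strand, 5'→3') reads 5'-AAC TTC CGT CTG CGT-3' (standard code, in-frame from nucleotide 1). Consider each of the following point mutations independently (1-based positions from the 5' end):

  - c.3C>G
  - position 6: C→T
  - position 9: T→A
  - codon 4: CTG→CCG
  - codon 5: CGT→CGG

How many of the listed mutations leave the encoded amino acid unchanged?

Codon 1: AAC (Asn) → AAG (Lys) — missense.
Codon 2: TTC (Phe) → TTT (Phe) — synonymous.
Codon 3: CGT (Arg) → CGA (Arg) — synonymous.
Codon 4: CTG (Leu) → CCG (Pro) — missense.
Codon 5: CGT (Arg) → CGG (Arg) — synonymous.
Synonymous: 3 of 5.

3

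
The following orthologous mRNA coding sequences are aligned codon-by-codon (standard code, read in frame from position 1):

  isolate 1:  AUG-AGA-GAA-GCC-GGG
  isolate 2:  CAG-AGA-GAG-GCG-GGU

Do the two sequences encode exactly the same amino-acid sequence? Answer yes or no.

no

Codon 1: AUG Met / CAG Gln — nonsynonymous.
Codon 2: AGA Arg / AGA Arg — identical.
Codon 3: GAA Glu / GAG Glu — synonymous.
Codon 4: GCC Ala / GCG Ala — synonymous.
Codon 5: GGG Gly / GGU Gly — synonymous.
Nonsynonymous differences: 1 → different protein.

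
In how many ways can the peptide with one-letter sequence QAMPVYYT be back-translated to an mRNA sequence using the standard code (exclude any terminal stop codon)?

2048

Gln: 2 codons.
Ala: 4 codons.
Met: 1 codon.
Pro: 4 codons.
Val: 4 codons.
Tyr: 2 codons.
Tyr: 2 codons.
Thr: 4 codons.
2 × 4 × 1 × 4 × 4 × 2 × 2 × 4 = 2048.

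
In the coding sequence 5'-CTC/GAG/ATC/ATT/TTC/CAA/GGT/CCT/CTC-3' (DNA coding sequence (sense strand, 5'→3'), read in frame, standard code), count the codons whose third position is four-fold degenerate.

Codon 1 CTC (Leu): third position 4-fold.
Codon 2 GAG (Glu): third position 2-fold.
Codon 3 ATC (Ile): third position 3-fold.
Codon 4 ATT (Ile): third position 3-fold.
Codon 5 TTC (Phe): third position 2-fold.
Codon 6 CAA (Gln): third position 2-fold.
Codon 7 GGT (Gly): third position 4-fold.
Codon 8 CCT (Pro): third position 4-fold.
Codon 9 CTC (Leu): third position 4-fold.
Four-fold degenerate third positions: 4.

4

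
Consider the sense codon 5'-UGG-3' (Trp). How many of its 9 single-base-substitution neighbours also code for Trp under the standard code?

Position 1: none → 0 synonymous.
Position 2: none → 0 synonymous.
Position 3: none → 0 synonymous.
Total: 0 + 0 + 0 = 0.

0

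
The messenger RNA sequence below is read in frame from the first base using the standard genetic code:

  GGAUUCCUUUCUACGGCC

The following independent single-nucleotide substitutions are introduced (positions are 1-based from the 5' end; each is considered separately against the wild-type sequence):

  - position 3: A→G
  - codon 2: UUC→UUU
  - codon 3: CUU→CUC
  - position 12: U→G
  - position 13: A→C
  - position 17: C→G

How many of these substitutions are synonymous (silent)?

4

Codon 1: GGA (Gly) → GGG (Gly) — synonymous.
Codon 2: UUC (Phe) → UUU (Phe) — synonymous.
Codon 3: CUU (Leu) → CUC (Leu) — synonymous.
Codon 4: UCU (Ser) → UCG (Ser) — synonymous.
Codon 5: ACG (Thr) → CCG (Pro) — missense.
Codon 6: GCC (Ala) → GGC (Gly) — missense.
Synonymous: 4 of 6.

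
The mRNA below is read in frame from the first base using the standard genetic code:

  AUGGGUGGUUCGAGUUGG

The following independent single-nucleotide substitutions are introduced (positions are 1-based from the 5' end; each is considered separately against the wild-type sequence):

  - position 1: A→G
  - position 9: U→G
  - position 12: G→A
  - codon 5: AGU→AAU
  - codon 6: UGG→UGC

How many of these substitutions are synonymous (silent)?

2

Codon 1: AUG (Met) → GUG (Val) — missense.
Codon 3: GGU (Gly) → GGG (Gly) — synonymous.
Codon 4: UCG (Ser) → UCA (Ser) — synonymous.
Codon 5: AGU (Ser) → AAU (Asn) — missense.
Codon 6: UGG (Trp) → UGC (Cys) — missense.
Synonymous: 2 of 5.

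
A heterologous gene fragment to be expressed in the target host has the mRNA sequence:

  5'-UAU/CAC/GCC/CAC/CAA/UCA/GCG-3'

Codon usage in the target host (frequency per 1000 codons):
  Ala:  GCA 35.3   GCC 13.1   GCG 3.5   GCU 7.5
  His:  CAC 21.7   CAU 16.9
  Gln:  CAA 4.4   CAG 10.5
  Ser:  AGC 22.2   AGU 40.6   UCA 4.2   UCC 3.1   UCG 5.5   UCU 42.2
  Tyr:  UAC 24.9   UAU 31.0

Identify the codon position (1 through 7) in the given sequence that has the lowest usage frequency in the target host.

7

Codon 1 UAU (Tyr): 31.0 per 1000.
Codon 2 CAC (His): 21.7 per 1000.
Codon 3 GCC (Ala): 13.1 per 1000.
Codon 4 CAC (His): 21.7 per 1000.
Codon 5 CAA (Gln): 4.4 per 1000.
Codon 6 UCA (Ser): 4.2 per 1000.
Codon 7 GCG (Ala): 3.5 per 1000.
Lowest frequency is 3.5 at codon 7.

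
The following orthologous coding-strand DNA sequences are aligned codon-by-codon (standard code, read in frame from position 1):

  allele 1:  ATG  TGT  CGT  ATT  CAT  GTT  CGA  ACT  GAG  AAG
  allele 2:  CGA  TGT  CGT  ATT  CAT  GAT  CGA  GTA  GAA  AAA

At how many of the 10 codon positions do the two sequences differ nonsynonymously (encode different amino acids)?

Codon 1: ATG Met / CGA Arg — nonsynonymous.
Codon 2: TGT Cys / TGT Cys — identical.
Codon 3: CGT Arg / CGT Arg — identical.
Codon 4: ATT Ile / ATT Ile — identical.
Codon 5: CAT His / CAT His — identical.
Codon 6: GTT Val / GAT Asp — nonsynonymous.
Codon 7: CGA Arg / CGA Arg — identical.
Codon 8: ACT Thr / GTA Val — nonsynonymous.
Codon 9: GAG Glu / GAA Glu — synonymous.
Codon 10: AAG Lys / AAA Lys — synonymous.
Nonsynonymous differences: 3.

3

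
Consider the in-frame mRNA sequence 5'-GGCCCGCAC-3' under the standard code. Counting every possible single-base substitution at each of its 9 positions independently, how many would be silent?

7

Codon 1 (GGC, Gly): 3 synonymous substitutions.
Codon 2 (CCG, Pro): 3 synonymous substitutions.
Codon 3 (CAC, His): 1 synonymous substitution.
Total: 3 + 3 + 1 = 7.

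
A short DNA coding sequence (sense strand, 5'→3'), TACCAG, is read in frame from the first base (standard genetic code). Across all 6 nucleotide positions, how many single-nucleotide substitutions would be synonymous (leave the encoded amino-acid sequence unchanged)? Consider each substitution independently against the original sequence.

2

Codon 1 (TAC, Tyr): 1 synonymous substitution.
Codon 2 (CAG, Gln): 1 synonymous substitution.
Total: 1 + 1 = 2.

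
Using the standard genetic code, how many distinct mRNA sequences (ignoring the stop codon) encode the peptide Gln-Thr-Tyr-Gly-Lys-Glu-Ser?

1536

Gln: 2 codons.
Thr: 4 codons.
Tyr: 2 codons.
Gly: 4 codons.
Lys: 2 codons.
Glu: 2 codons.
Ser: 6 codons.
2 × 4 × 2 × 4 × 2 × 2 × 6 = 1536.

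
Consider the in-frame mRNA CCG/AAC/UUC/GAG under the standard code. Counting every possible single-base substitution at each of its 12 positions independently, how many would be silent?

6

Codon 1 (CCG, Pro): 3 synonymous substitutions.
Codon 2 (AAC, Asn): 1 synonymous substitution.
Codon 3 (UUC, Phe): 1 synonymous substitution.
Codon 4 (GAG, Glu): 1 synonymous substitution.
Total: 3 + 1 + 1 + 1 = 6.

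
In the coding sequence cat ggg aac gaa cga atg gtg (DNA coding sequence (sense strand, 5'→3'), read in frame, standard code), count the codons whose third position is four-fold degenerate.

3

Codon 1 CAT (His): third position 2-fold.
Codon 2 GGG (Gly): third position 4-fold.
Codon 3 AAC (Asn): third position 2-fold.
Codon 4 GAA (Glu): third position 2-fold.
Codon 5 CGA (Arg): third position 4-fold.
Codon 6 ATG (Met): third position 1-fold.
Codon 7 GTG (Val): third position 4-fold.
Four-fold degenerate third positions: 3.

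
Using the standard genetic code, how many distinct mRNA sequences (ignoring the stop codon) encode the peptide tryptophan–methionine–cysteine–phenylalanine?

4

Trp: 1 codon.
Met: 1 codon.
Cys: 2 codons.
Phe: 2 codons.
1 × 1 × 2 × 2 = 4.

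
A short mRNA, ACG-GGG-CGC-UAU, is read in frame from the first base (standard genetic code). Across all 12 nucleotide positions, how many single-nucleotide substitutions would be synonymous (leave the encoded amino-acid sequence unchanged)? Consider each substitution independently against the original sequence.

10

Codon 1 (ACG, Thr): 3 synonymous substitutions.
Codon 2 (GGG, Gly): 3 synonymous substitutions.
Codon 3 (CGC, Arg): 3 synonymous substitutions.
Codon 4 (UAU, Tyr): 1 synonymous substitution.
Total: 3 + 3 + 3 + 1 = 10.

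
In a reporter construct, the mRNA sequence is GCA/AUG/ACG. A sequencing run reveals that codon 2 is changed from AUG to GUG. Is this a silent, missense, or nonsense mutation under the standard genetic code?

missense

Position 4 falls in codon 2: AUG → Met.
After the substitution the codon is GUG → Val.
Met ≠ Val, so this is a missense mutation.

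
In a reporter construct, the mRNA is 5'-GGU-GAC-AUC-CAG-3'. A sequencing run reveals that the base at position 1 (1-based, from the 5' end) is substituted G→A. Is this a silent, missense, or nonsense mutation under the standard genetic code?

missense

Position 1 falls in codon 1: GGU → Gly.
After the substitution the codon is AGU → Ser.
Gly ≠ Ser, so this is a missense mutation.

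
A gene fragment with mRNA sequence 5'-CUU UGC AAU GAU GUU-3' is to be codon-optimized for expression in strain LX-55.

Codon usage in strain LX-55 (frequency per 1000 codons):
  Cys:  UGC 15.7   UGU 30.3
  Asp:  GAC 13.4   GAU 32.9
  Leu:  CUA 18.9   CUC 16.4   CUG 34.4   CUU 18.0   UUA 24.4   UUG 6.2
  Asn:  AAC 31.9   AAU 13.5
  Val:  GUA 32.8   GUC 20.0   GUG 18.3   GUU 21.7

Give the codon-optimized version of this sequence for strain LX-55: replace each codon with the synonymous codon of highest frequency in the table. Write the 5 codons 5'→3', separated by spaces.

CUG UGU AAC GAU GUA

Codon 1 (Leu): best is CUG at 34.4.
Codon 2 (Cys): best is UGU at 30.3.
Codon 3 (Asn): best is AAC at 31.9.
Codon 4 (Asp): best is GAU at 32.9.
Codon 5 (Val): best is GUA at 32.8.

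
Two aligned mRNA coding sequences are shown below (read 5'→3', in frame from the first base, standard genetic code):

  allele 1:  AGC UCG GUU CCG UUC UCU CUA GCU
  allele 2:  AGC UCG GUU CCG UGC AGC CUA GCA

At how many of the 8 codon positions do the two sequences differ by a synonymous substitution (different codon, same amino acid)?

Codon 1: AGC Ser / AGC Ser — identical.
Codon 2: UCG Ser / UCG Ser — identical.
Codon 3: GUU Val / GUU Val — identical.
Codon 4: CCG Pro / CCG Pro — identical.
Codon 5: UUC Phe / UGC Cys — nonsynonymous.
Codon 6: UCU Ser / AGC Ser — synonymous.
Codon 7: CUA Leu / CUA Leu — identical.
Codon 8: GCU Ala / GCA Ala — synonymous.
Synonymous differences: 2.

2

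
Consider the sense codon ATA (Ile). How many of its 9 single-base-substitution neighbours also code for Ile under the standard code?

2

Position 1: none → 0 synonymous.
Position 2: none → 0 synonymous.
Position 3: ATT, ATC → 2 synonymous.
Total: 0 + 0 + 2 = 2.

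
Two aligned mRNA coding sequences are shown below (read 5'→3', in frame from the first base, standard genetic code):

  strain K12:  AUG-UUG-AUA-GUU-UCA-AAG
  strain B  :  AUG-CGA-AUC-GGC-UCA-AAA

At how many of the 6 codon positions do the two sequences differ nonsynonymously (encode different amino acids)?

Codon 1: AUG Met / AUG Met — identical.
Codon 2: UUG Leu / CGA Arg — nonsynonymous.
Codon 3: AUA Ile / AUC Ile — synonymous.
Codon 4: GUU Val / GGC Gly — nonsynonymous.
Codon 5: UCA Ser / UCA Ser — identical.
Codon 6: AAG Lys / AAA Lys — synonymous.
Nonsynonymous differences: 2.

2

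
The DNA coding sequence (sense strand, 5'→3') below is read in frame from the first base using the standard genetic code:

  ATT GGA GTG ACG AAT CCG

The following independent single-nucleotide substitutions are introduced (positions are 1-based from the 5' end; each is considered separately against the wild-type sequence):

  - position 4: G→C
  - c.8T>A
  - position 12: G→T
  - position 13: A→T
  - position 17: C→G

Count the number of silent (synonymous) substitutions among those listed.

Codon 2: GGA (Gly) → CGA (Arg) — missense.
Codon 3: GTG (Val) → GAG (Glu) — missense.
Codon 4: ACG (Thr) → ACT (Thr) — synonymous.
Codon 5: AAT (Asn) → TAT (Tyr) — missense.
Codon 6: CCG (Pro) → CGG (Arg) — missense.
Synonymous: 1 of 5.

1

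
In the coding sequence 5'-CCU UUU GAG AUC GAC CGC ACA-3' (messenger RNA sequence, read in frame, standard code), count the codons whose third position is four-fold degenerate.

3

Codon 1 CCU (Pro): third position 4-fold.
Codon 2 UUU (Phe): third position 2-fold.
Codon 3 GAG (Glu): third position 2-fold.
Codon 4 AUC (Ile): third position 3-fold.
Codon 5 GAC (Asp): third position 2-fold.
Codon 6 CGC (Arg): third position 4-fold.
Codon 7 ACA (Thr): third position 4-fold.
Four-fold degenerate third positions: 3.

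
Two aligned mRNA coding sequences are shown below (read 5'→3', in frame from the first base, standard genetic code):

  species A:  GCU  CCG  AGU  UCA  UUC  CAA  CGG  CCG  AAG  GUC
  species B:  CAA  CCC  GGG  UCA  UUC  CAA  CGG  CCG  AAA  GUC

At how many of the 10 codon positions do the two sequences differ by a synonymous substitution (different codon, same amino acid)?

2

Codon 1: GCU Ala / CAA Gln — nonsynonymous.
Codon 2: CCG Pro / CCC Pro — synonymous.
Codon 3: AGU Ser / GGG Gly — nonsynonymous.
Codon 4: UCA Ser / UCA Ser — identical.
Codon 5: UUC Phe / UUC Phe — identical.
Codon 6: CAA Gln / CAA Gln — identical.
Codon 7: CGG Arg / CGG Arg — identical.
Codon 8: CCG Pro / CCG Pro — identical.
Codon 9: AAG Lys / AAA Lys — synonymous.
Codon 10: GUC Val / GUC Val — identical.
Synonymous differences: 2.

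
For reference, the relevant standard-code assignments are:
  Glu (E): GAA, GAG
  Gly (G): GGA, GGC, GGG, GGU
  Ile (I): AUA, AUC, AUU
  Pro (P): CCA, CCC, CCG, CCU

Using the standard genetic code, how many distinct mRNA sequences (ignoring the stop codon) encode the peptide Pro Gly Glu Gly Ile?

Pro: 4 codons.
Gly: 4 codons.
Glu: 2 codons.
Gly: 4 codons.
Ile: 3 codons.
4 × 4 × 2 × 4 × 3 = 384.

384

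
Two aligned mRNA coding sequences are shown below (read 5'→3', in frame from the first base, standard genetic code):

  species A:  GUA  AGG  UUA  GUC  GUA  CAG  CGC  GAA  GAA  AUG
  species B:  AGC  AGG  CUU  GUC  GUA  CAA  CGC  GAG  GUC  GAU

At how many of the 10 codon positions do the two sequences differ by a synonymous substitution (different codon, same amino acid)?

Codon 1: GUA Val / AGC Ser — nonsynonymous.
Codon 2: AGG Arg / AGG Arg — identical.
Codon 3: UUA Leu / CUU Leu — synonymous.
Codon 4: GUC Val / GUC Val — identical.
Codon 5: GUA Val / GUA Val — identical.
Codon 6: CAG Gln / CAA Gln — synonymous.
Codon 7: CGC Arg / CGC Arg — identical.
Codon 8: GAA Glu / GAG Glu — synonymous.
Codon 9: GAA Glu / GUC Val — nonsynonymous.
Codon 10: AUG Met / GAU Asp — nonsynonymous.
Synonymous differences: 3.

3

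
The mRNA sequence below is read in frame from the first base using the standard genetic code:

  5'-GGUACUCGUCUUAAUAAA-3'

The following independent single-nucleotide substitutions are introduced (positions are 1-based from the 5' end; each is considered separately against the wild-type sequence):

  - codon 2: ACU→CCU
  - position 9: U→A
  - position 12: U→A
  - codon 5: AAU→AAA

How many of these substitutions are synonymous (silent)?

Codon 2: ACU (Thr) → CCU (Pro) — missense.
Codon 3: CGU (Arg) → CGA (Arg) — synonymous.
Codon 4: CUU (Leu) → CUA (Leu) — synonymous.
Codon 5: AAU (Asn) → AAA (Lys) — missense.
Synonymous: 2 of 4.

2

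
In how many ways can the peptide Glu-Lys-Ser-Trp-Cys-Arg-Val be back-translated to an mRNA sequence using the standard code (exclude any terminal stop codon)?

1152

Glu: 2 codons.
Lys: 2 codons.
Ser: 6 codons.
Trp: 1 codon.
Cys: 2 codons.
Arg: 6 codons.
Val: 4 codons.
2 × 2 × 6 × 1 × 2 × 6 × 4 = 1152.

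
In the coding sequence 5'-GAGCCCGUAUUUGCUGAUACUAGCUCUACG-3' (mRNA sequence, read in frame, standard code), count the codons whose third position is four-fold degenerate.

6

Codon 1 GAG (Glu): third position 2-fold.
Codon 2 CCC (Pro): third position 4-fold.
Codon 3 GUA (Val): third position 4-fold.
Codon 4 UUU (Phe): third position 2-fold.
Codon 5 GCU (Ala): third position 4-fold.
Codon 6 GAU (Asp): third position 2-fold.
Codon 7 ACU (Thr): third position 4-fold.
Codon 8 AGC (Ser): third position 2-fold.
Codon 9 UCU (Ser): third position 4-fold.
Codon 10 ACG (Thr): third position 4-fold.
Four-fold degenerate third positions: 6.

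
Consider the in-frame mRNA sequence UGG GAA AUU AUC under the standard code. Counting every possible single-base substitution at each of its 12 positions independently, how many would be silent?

5

Codon 1 (UGG, Trp): 0 synonymous substitutions.
Codon 2 (GAA, Glu): 1 synonymous substitution.
Codon 3 (AUU, Ile): 2 synonymous substitutions.
Codon 4 (AUC, Ile): 2 synonymous substitutions.
Total: 0 + 1 + 2 + 2 = 5.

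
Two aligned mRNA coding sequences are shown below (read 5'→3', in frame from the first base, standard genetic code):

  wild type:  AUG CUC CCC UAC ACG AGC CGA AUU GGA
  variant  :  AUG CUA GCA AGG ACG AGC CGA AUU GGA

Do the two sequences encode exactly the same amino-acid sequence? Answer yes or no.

no

Codon 1: AUG Met / AUG Met — identical.
Codon 2: CUC Leu / CUA Leu — synonymous.
Codon 3: CCC Pro / GCA Ala — nonsynonymous.
Codon 4: UAC Tyr / AGG Arg — nonsynonymous.
Codon 5: ACG Thr / ACG Thr — identical.
Codon 6: AGC Ser / AGC Ser — identical.
Codon 7: CGA Arg / CGA Arg — identical.
Codon 8: AUU Ile / AUU Ile — identical.
Codon 9: GGA Gly / GGA Gly — identical.
Nonsynonymous differences: 2 → different protein.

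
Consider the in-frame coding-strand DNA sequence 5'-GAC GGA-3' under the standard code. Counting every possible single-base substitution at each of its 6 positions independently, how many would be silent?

4

Codon 1 (GAC, Asp): 1 synonymous substitution.
Codon 2 (GGA, Gly): 3 synonymous substitutions.
Total: 1 + 3 = 4.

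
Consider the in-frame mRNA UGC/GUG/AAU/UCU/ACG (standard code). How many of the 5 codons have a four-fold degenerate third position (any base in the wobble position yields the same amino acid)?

Codon 1 UGC (Cys): third position 2-fold.
Codon 2 GUG (Val): third position 4-fold.
Codon 3 AAU (Asn): third position 2-fold.
Codon 4 UCU (Ser): third position 4-fold.
Codon 5 ACG (Thr): third position 4-fold.
Four-fold degenerate third positions: 3.

3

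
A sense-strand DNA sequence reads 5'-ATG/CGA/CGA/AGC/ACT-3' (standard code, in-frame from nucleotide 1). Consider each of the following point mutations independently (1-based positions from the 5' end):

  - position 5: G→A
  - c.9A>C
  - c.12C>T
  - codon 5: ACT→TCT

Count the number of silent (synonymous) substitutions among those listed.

Codon 2: CGA (Arg) → CAA (Gln) — missense.
Codon 3: CGA (Arg) → CGC (Arg) — synonymous.
Codon 4: AGC (Ser) → AGT (Ser) — synonymous.
Codon 5: ACT (Thr) → TCT (Ser) — missense.
Synonymous: 2 of 4.

2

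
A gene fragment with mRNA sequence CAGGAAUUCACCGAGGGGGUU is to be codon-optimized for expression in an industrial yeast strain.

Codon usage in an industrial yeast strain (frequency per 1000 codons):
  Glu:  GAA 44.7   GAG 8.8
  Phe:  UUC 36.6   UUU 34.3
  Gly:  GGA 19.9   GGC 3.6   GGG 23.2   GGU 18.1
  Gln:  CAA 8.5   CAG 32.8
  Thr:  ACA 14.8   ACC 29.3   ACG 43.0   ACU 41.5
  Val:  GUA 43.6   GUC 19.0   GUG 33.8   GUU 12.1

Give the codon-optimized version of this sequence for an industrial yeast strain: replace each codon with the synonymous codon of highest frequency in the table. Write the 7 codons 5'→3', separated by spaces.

Codon 1 (Gln): best is CAG at 32.8.
Codon 2 (Glu): best is GAA at 44.7.
Codon 3 (Phe): best is UUC at 36.6.
Codon 4 (Thr): best is ACG at 43.0.
Codon 5 (Glu): best is GAA at 44.7.
Codon 6 (Gly): best is GGG at 23.2.
Codon 7 (Val): best is GUA at 43.6.

CAG GAA UUC ACG GAA GGG GUA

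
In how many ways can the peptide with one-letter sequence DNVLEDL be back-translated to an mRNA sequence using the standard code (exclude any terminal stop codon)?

2304

Asp: 2 codons.
Asn: 2 codons.
Val: 4 codons.
Leu: 6 codons.
Glu: 2 codons.
Asp: 2 codons.
Leu: 6 codons.
2 × 2 × 4 × 6 × 2 × 2 × 6 = 2304.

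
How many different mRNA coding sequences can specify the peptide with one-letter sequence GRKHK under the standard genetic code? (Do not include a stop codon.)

192

Gly: 4 codons.
Arg: 6 codons.
Lys: 2 codons.
His: 2 codons.
Lys: 2 codons.
4 × 6 × 2 × 2 × 2 = 192.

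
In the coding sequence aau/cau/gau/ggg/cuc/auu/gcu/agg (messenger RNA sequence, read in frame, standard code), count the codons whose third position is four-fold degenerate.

Codon 1 AAU (Asn): third position 2-fold.
Codon 2 CAU (His): third position 2-fold.
Codon 3 GAU (Asp): third position 2-fold.
Codon 4 GGG (Gly): third position 4-fold.
Codon 5 CUC (Leu): third position 4-fold.
Codon 6 AUU (Ile): third position 3-fold.
Codon 7 GCU (Ala): third position 4-fold.
Codon 8 AGG (Arg): third position 2-fold.
Four-fold degenerate third positions: 3.

3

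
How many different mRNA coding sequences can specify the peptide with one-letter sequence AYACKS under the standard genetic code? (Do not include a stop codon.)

Ala: 4 codons.
Tyr: 2 codons.
Ala: 4 codons.
Cys: 2 codons.
Lys: 2 codons.
Ser: 6 codons.
4 × 2 × 4 × 2 × 2 × 6 = 768.

768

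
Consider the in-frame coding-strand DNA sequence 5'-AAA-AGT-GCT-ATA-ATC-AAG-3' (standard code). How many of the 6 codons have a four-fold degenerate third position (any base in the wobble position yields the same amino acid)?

1

Codon 1 AAA (Lys): third position 2-fold.
Codon 2 AGT (Ser): third position 2-fold.
Codon 3 GCT (Ala): third position 4-fold.
Codon 4 ATA (Ile): third position 3-fold.
Codon 5 ATC (Ile): third position 3-fold.
Codon 6 AAG (Lys): third position 2-fold.
Four-fold degenerate third positions: 1.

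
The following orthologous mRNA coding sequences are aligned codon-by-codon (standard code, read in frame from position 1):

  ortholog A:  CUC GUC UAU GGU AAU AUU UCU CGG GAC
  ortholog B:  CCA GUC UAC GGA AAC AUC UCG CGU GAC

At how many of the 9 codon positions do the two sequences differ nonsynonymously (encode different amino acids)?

Codon 1: CUC Leu / CCA Pro — nonsynonymous.
Codon 2: GUC Val / GUC Val — identical.
Codon 3: UAU Tyr / UAC Tyr — synonymous.
Codon 4: GGU Gly / GGA Gly — synonymous.
Codon 5: AAU Asn / AAC Asn — synonymous.
Codon 6: AUU Ile / AUC Ile — synonymous.
Codon 7: UCU Ser / UCG Ser — synonymous.
Codon 8: CGG Arg / CGU Arg — synonymous.
Codon 9: GAC Asp / GAC Asp — identical.
Nonsynonymous differences: 1.

1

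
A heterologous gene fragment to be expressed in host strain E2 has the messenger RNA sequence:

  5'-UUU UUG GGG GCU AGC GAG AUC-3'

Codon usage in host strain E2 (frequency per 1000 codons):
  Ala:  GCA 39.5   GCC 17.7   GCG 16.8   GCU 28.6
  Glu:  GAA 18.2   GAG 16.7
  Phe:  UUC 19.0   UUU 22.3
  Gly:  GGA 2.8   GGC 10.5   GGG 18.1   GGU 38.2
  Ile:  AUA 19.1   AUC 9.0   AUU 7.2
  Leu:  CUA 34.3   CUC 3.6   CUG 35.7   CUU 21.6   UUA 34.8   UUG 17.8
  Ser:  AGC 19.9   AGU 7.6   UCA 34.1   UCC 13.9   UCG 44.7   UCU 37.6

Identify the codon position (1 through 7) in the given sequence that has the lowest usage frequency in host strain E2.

Codon 1 UUU (Phe): 22.3 per 1000.
Codon 2 UUG (Leu): 17.8 per 1000.
Codon 3 GGG (Gly): 18.1 per 1000.
Codon 4 GCU (Ala): 28.6 per 1000.
Codon 5 AGC (Ser): 19.9 per 1000.
Codon 6 GAG (Glu): 16.7 per 1000.
Codon 7 AUC (Ile): 9.0 per 1000.
Lowest frequency is 9.0 at codon 7.

7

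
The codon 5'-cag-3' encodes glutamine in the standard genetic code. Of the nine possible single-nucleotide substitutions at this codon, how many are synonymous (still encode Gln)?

1

Position 1: none → 0 synonymous.
Position 2: none → 0 synonymous.
Position 3: CAA → 1 synonymous.
Total: 0 + 0 + 1 = 1.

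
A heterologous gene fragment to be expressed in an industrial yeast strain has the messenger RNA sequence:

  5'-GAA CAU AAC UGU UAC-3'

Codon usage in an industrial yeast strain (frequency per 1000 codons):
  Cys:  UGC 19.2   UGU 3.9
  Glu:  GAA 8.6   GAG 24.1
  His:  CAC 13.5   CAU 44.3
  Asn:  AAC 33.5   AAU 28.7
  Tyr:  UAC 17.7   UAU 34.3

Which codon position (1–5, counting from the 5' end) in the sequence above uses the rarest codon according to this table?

Codon 1 GAA (Glu): 8.6 per 1000.
Codon 2 CAU (His): 44.3 per 1000.
Codon 3 AAC (Asn): 33.5 per 1000.
Codon 4 UGU (Cys): 3.9 per 1000.
Codon 5 UAC (Tyr): 17.7 per 1000.
Lowest frequency is 3.9 at codon 4.

4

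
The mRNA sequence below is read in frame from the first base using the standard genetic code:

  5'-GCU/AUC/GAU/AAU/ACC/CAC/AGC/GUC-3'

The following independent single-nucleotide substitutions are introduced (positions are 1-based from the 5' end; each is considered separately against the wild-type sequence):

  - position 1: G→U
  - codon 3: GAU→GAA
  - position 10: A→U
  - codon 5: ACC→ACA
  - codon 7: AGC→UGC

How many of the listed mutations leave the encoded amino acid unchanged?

Codon 1: GCU (Ala) → UCU (Ser) — missense.
Codon 3: GAU (Asp) → GAA (Glu) — missense.
Codon 4: AAU (Asn) → UAU (Tyr) — missense.
Codon 5: ACC (Thr) → ACA (Thr) — synonymous.
Codon 7: AGC (Ser) → UGC (Cys) — missense.
Synonymous: 1 of 5.

1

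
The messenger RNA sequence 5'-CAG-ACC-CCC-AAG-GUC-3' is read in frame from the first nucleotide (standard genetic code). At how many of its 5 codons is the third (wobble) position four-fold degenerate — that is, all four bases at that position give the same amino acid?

3

Codon 1 CAG (Gln): third position 2-fold.
Codon 2 ACC (Thr): third position 4-fold.
Codon 3 CCC (Pro): third position 4-fold.
Codon 4 AAG (Lys): third position 2-fold.
Codon 5 GUC (Val): third position 4-fold.
Four-fold degenerate third positions: 3.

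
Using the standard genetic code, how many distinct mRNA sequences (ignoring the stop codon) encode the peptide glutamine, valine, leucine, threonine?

192

Gln: 2 codons.
Val: 4 codons.
Leu: 6 codons.
Thr: 4 codons.
2 × 4 × 6 × 4 = 192.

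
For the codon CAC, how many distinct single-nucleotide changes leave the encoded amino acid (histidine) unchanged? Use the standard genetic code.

Position 1: none → 0 synonymous.
Position 2: none → 0 synonymous.
Position 3: CAU → 1 synonymous.
Total: 0 + 0 + 1 = 1.

1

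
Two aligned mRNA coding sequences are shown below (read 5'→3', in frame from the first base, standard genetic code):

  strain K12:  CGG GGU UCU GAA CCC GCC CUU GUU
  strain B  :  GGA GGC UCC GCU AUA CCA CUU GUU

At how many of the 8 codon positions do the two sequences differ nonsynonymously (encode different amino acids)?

Codon 1: CGG Arg / GGA Gly — nonsynonymous.
Codon 2: GGU Gly / GGC Gly — synonymous.
Codon 3: UCU Ser / UCC Ser — synonymous.
Codon 4: GAA Glu / GCU Ala — nonsynonymous.
Codon 5: CCC Pro / AUA Ile — nonsynonymous.
Codon 6: GCC Ala / CCA Pro — nonsynonymous.
Codon 7: CUU Leu / CUU Leu — identical.
Codon 8: GUU Val / GUU Val — identical.
Nonsynonymous differences: 4.

4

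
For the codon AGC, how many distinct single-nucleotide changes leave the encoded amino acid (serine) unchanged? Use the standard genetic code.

1

Position 1: none → 0 synonymous.
Position 2: none → 0 synonymous.
Position 3: AGU → 1 synonymous.
Total: 0 + 0 + 1 = 1.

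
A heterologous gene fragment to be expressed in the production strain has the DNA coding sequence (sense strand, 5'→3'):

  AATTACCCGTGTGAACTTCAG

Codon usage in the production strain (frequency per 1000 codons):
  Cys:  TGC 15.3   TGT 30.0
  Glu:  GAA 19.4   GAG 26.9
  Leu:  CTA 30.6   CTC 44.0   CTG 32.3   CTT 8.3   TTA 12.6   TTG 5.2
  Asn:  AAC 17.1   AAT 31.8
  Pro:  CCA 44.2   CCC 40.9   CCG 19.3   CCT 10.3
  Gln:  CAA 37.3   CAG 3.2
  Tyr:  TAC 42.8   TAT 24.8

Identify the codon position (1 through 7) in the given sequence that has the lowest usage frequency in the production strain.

Codon 1 AAT (Asn): 31.8 per 1000.
Codon 2 TAC (Tyr): 42.8 per 1000.
Codon 3 CCG (Pro): 19.3 per 1000.
Codon 4 TGT (Cys): 30.0 per 1000.
Codon 5 GAA (Glu): 19.4 per 1000.
Codon 6 CTT (Leu): 8.3 per 1000.
Codon 7 CAG (Gln): 3.2 per 1000.
Lowest frequency is 3.2 at codon 7.

7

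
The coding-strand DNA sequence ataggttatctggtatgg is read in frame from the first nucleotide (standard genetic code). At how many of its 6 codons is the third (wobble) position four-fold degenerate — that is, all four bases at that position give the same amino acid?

3

Codon 1 ATA (Ile): third position 3-fold.
Codon 2 GGT (Gly): third position 4-fold.
Codon 3 TAT (Tyr): third position 2-fold.
Codon 4 CTG (Leu): third position 4-fold.
Codon 5 GTA (Val): third position 4-fold.
Codon 6 TGG (Trp): third position 1-fold.
Four-fold degenerate third positions: 3.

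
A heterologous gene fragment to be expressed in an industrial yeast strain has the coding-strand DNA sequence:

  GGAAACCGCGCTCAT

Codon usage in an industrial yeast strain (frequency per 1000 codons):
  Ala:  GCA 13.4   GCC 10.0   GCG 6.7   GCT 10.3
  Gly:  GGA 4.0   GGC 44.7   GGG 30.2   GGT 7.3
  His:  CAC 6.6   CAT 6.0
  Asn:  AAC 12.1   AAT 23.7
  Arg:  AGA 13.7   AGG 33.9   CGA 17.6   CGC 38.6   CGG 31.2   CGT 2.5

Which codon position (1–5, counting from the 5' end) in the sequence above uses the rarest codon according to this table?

Codon 1 GGA (Gly): 4.0 per 1000.
Codon 2 AAC (Asn): 12.1 per 1000.
Codon 3 CGC (Arg): 38.6 per 1000.
Codon 4 GCT (Ala): 10.3 per 1000.
Codon 5 CAT (His): 6.0 per 1000.
Lowest frequency is 4.0 at codon 1.

1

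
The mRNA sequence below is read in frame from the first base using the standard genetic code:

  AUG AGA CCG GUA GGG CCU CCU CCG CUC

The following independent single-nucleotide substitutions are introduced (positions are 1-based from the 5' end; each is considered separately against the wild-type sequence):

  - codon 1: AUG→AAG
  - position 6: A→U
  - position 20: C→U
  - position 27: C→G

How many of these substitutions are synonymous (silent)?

Codon 1: AUG (Met) → AAG (Lys) — missense.
Codon 2: AGA (Arg) → AGU (Ser) — missense.
Codon 7: CCU (Pro) → CUU (Leu) — missense.
Codon 9: CUC (Leu) → CUG (Leu) — synonymous.
Synonymous: 1 of 4.

1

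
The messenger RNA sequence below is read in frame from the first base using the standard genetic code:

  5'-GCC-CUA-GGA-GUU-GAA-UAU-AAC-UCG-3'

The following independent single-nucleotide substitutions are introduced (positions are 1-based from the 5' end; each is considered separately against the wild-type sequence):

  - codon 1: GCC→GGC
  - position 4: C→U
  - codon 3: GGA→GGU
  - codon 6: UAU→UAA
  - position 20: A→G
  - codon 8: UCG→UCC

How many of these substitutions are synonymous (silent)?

Codon 1: GCC (Ala) → GGC (Gly) — missense.
Codon 2: CUA (Leu) → UUA (Leu) — synonymous.
Codon 3: GGA (Gly) → GGU (Gly) — synonymous.
Codon 6: UAU (Tyr) → UAA (Stop) — nonsense.
Codon 7: AAC (Asn) → AGC (Ser) — missense.
Codon 8: UCG (Ser) → UCC (Ser) — synonymous.
Synonymous: 3 of 6.

3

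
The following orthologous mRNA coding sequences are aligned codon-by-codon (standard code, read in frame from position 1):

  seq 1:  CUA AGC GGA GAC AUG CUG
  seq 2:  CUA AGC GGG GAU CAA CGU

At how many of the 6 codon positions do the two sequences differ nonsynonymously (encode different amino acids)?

2

Codon 1: CUA Leu / CUA Leu — identical.
Codon 2: AGC Ser / AGC Ser — identical.
Codon 3: GGA Gly / GGG Gly — synonymous.
Codon 4: GAC Asp / GAU Asp — synonymous.
Codon 5: AUG Met / CAA Gln — nonsynonymous.
Codon 6: CUG Leu / CGU Arg — nonsynonymous.
Nonsynonymous differences: 2.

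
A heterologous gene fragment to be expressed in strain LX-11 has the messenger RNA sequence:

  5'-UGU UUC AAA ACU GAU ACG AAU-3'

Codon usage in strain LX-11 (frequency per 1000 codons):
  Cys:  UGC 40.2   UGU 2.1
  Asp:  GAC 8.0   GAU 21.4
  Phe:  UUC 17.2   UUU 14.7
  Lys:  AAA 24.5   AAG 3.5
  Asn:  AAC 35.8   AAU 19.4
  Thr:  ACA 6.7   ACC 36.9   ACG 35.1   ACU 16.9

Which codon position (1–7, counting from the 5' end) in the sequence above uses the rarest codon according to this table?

Codon 1 UGU (Cys): 2.1 per 1000.
Codon 2 UUC (Phe): 17.2 per 1000.
Codon 3 AAA (Lys): 24.5 per 1000.
Codon 4 ACU (Thr): 16.9 per 1000.
Codon 5 GAU (Asp): 21.4 per 1000.
Codon 6 ACG (Thr): 35.1 per 1000.
Codon 7 AAU (Asn): 19.4 per 1000.
Lowest frequency is 2.1 at codon 1.

1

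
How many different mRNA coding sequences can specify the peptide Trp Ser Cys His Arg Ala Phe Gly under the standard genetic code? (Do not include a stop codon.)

4608

Trp: 1 codon.
Ser: 6 codons.
Cys: 2 codons.
His: 2 codons.
Arg: 6 codons.
Ala: 4 codons.
Phe: 2 codons.
Gly: 4 codons.
1 × 6 × 2 × 2 × 6 × 4 × 2 × 4 = 4608.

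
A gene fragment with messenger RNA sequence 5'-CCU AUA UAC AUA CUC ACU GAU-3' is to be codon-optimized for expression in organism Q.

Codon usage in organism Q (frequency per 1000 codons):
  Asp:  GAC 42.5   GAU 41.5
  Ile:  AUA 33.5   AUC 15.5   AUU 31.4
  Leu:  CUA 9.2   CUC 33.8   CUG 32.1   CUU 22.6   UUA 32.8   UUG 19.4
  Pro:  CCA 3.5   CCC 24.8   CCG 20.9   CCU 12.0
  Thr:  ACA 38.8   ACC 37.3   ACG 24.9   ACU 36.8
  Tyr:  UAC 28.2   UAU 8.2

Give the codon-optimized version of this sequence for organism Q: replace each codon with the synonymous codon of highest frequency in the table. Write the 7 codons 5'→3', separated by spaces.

Codon 1 (Pro): best is CCC at 24.8.
Codon 2 (Ile): best is AUA at 33.5.
Codon 3 (Tyr): best is UAC at 28.2.
Codon 4 (Ile): best is AUA at 33.5.
Codon 5 (Leu): best is CUC at 33.8.
Codon 6 (Thr): best is ACA at 38.8.
Codon 7 (Asp): best is GAC at 42.5.

CCC AUA UAC AUA CUC ACA GAC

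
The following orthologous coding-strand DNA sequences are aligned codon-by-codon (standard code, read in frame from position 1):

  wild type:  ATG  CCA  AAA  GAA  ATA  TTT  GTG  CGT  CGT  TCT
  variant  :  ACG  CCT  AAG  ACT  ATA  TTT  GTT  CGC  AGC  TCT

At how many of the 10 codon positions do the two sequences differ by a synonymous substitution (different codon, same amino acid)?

4

Codon 1: ATG Met / ACG Thr — nonsynonymous.
Codon 2: CCA Pro / CCT Pro — synonymous.
Codon 3: AAA Lys / AAG Lys — synonymous.
Codon 4: GAA Glu / ACT Thr — nonsynonymous.
Codon 5: ATA Ile / ATA Ile — identical.
Codon 6: TTT Phe / TTT Phe — identical.
Codon 7: GTG Val / GTT Val — synonymous.
Codon 8: CGT Arg / CGC Arg — synonymous.
Codon 9: CGT Arg / AGC Ser — nonsynonymous.
Codon 10: TCT Ser / TCT Ser — identical.
Synonymous differences: 4.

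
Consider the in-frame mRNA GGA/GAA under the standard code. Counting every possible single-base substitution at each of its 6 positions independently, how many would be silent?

4

Codon 1 (GGA, Gly): 3 synonymous substitutions.
Codon 2 (GAA, Glu): 1 synonymous substitution.
Total: 3 + 1 = 4.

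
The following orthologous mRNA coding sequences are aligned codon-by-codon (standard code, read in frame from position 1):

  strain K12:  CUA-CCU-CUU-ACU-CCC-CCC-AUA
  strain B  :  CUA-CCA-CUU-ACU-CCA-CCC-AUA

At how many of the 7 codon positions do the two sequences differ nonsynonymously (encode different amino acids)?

0

Codon 1: CUA Leu / CUA Leu — identical.
Codon 2: CCU Pro / CCA Pro — synonymous.
Codon 3: CUU Leu / CUU Leu — identical.
Codon 4: ACU Thr / ACU Thr — identical.
Codon 5: CCC Pro / CCA Pro — synonymous.
Codon 6: CCC Pro / CCC Pro — identical.
Codon 7: AUA Ile / AUA Ile — identical.
Nonsynonymous differences: 0.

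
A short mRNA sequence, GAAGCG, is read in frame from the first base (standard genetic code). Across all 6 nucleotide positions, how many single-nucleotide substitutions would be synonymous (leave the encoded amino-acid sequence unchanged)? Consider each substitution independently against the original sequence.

Codon 1 (GAA, Glu): 1 synonymous substitution.
Codon 2 (GCG, Ala): 3 synonymous substitutions.
Total: 1 + 3 = 4.

4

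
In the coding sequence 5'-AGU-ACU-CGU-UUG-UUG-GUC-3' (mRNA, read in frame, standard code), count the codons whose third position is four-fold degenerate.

Codon 1 AGU (Ser): third position 2-fold.
Codon 2 ACU (Thr): third position 4-fold.
Codon 3 CGU (Arg): third position 4-fold.
Codon 4 UUG (Leu): third position 2-fold.
Codon 5 UUG (Leu): third position 2-fold.
Codon 6 GUC (Val): third position 4-fold.
Four-fold degenerate third positions: 3.

3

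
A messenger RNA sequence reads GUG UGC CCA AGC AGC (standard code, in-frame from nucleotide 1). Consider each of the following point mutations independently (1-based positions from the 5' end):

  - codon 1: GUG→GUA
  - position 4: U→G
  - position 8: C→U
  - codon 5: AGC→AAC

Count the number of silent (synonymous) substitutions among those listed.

Codon 1: GUG (Val) → GUA (Val) — synonymous.
Codon 2: UGC (Cys) → GGC (Gly) — missense.
Codon 3: CCA (Pro) → CUA (Leu) — missense.
Codon 5: AGC (Ser) → AAC (Asn) — missense.
Synonymous: 1 of 4.

1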